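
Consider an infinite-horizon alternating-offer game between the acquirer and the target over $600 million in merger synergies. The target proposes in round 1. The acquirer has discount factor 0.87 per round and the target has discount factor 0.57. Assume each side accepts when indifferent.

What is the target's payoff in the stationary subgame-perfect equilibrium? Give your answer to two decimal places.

Let x be the target's share when the target proposes and y be the acquirer's share when the acquirer proposes.
The acquirer accepts iff offered ≥ 0.87·y, so x = 600 − 0.87y. Symmetrically y = 600 − 0.57x.
Substituting: x = 600 − 0.87(600 − 0.57x), giving x(1 − 0.57·0.87) = 600(1 − 0.87).
So x = 600 × 0.13 / 0.5041 ≈ 154.7312, and the acquirer receives 600 − x ≈ 445.2688.

154.73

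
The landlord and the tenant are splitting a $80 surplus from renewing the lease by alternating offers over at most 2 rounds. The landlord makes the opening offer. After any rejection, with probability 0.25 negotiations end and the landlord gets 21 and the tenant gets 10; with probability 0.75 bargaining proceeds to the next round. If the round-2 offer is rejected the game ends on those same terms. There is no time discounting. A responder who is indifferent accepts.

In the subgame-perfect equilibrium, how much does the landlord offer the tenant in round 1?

46.75

Round 2 (the tenant proposes): the landlord gets 21 if talks fail, so the tenant offers 21 and keeps 59.
Round 1 (the landlord proposes): rejecting gives the tenant an expected 0.75 × 59 + 0.25 × 10 = 46.75; the landlord offers that and keeps 33.25.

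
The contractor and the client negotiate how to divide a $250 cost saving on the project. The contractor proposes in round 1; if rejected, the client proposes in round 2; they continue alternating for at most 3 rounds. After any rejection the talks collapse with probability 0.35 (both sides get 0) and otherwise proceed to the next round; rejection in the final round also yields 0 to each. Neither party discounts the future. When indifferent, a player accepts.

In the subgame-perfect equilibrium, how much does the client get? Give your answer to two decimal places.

Round 3 (the contractor proposes): rejection yields 0 for the client; the contractor offers 0 and keeps 250.
Round 2 (the client proposes): rejecting gives the contractor an expected 0.65 × 250 = 162.5. The client offers 162.5 and keeps 250 − 162.5 = 87.5.
Round 1 (the contractor proposes): rejecting gives the client an expected 0.65 × 87.5 = 56.875, so the contractor offers 56.875, keeping 193.125.

56.88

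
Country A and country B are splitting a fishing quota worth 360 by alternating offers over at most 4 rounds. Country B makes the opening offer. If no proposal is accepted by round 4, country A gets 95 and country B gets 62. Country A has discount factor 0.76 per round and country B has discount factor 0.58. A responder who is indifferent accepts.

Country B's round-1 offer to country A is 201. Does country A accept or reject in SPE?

Work out country A's continuation value if the offer is rejected.
Round 4 (country A proposes): country B gets 62 if talks fail, so country A offers 62 and keeps 298.
Round 3 (country B proposes): country A can get 298 next round, worth 0.76 × 298 = 226.48 now. Country B offers 226.48 and keeps 360 − 226.48 = 133.52.
Round 2 (country A proposes): country B can get 133.52 next round, worth 0.58 × 133.52 = 77.4416 now, so country A offers 77.4416, keeping 282.5584.
So by rejecting in round 1, country A gets 282.5584 next round, worth 0.76 × 282.5584 = 214.744384 now.
Offer 201 < 214.744384, so country A rejects.

Reject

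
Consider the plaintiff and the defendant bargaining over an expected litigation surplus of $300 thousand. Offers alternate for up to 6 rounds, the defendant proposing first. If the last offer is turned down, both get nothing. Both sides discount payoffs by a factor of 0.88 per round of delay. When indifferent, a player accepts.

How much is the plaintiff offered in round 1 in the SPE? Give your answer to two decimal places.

Work backward from the last round.
Round 6 (the plaintiff proposes): the defendant will accept anything ≥ 0, so the plaintiff offers 0 and keeps 300.
Round 5 (the defendant proposes): the plaintiff can get 300 next round, worth 0.88 × 300 = 264 now. The defendant offers 264 and keeps 300 − 264 = 36.
Round 4 (the plaintiff proposes): the defendant can get 36 next round, worth 0.88 × 36 = 31.68 now, so the plaintiff offers 31.68, keeping 268.32.
Round 3 (the defendant proposes): the plaintiff can get 268.32 next round, worth 0.88 × 268.32 = 236.1216 now; the defendant offers that and keeps 63.8784.
Round 2 (the plaintiff proposes): the defendant can get 63.8784 next round, worth 0.88 × 63.8784 = 56.212992 now. The plaintiff offers 56.212992 and keeps 300 − 56.212992 = 243.787008.
Round 1 (the defendant proposes): the plaintiff can get 243.787008 next round, worth 0.88 × 243.787008 = 214.53256704 now; the defendant offers that and keeps 85.46743296.

214.53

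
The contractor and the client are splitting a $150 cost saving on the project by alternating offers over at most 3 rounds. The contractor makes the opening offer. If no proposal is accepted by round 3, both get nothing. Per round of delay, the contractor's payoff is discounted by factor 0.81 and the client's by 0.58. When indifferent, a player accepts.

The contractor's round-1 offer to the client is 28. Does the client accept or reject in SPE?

Work out the client's continuation value if the offer is rejected.
Round 3 (the contractor proposes): rejection yields 0 for the client; the contractor offers 0 and keeps 150.
Round 2 (the client proposes): the contractor can get 150 next round, worth 0.81 × 150 = 121.5 now. The client offers 121.5 and keeps 150 − 121.5 = 28.5.
So by rejecting in round 1, the client gets 28.5 next round, worth 0.58 × 28.5 = 16.53 now.
Offer 28 ≥ 16.53, so the client accepts.

Accept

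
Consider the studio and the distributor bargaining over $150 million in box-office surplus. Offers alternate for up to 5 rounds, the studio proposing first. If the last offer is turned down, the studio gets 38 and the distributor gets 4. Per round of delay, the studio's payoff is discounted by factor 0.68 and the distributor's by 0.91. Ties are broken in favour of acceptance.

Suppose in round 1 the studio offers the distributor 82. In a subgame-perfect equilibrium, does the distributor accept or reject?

Work out the distributor's continuation value if the offer is rejected.
Round 5 (the studio proposes): the distributor gets 4 if talks fail, so the studio offers 4 and keeps 146.
Round 4 (the distributor proposes): the studio can get 146 next round, worth 0.68 × 146 = 99.28 now, so the distributor offers 99.28, keeping 50.72.
Round 3 (the studio proposes): the distributor can get 50.72 next round, worth 0.91 × 50.72 = 46.1552 now; the studio offers that and keeps 103.8448.
Round 2 (the distributor proposes): the studio can get 103.8448 next round, worth 0.68 × 103.8448 = 70.614464 now, so the distributor offers 70.614464, keeping 79.385536.
So by rejecting in round 1, the distributor gets 79.385536 next round, worth 0.91 × 79.385536 = 72.24083776 now.
Offer 82 ≥ 72.24083776, so the distributor accepts.

Accept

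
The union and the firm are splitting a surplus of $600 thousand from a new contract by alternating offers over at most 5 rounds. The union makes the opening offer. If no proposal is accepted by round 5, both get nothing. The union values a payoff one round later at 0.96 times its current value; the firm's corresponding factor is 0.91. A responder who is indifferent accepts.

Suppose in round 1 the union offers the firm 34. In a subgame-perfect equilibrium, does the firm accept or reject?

Reject

Round 5 (the union proposes): the firm will accept anything ≥ 0, so the union offers 0 and keeps 600.
Round 4 (the firm proposes): the union can get 600 next round, worth 0.96 × 600 = 576 now, so the firm offers 576, keeping 24.
Round 3 (the union proposes): the firm can get 24 next round, worth 0.91 × 24 = 21.84 now, so the union offers 21.84, keeping 578.16.
Round 2 (the firm proposes): the union can get 578.16 next round, worth 0.96 × 578.16 = 555.0336 now; the firm offers that and keeps 44.9664.
So by rejecting in round 1, the firm gets 44.9664 next round, worth 0.91 × 44.9664 = 40.919424 now.
Offer 34 < 40.919424, so the firm rejects.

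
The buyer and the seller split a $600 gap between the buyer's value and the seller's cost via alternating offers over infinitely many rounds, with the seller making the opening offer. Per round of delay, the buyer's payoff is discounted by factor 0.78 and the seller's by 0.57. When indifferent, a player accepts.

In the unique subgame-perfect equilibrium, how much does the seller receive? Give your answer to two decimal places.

237.67

In a stationary SPE each proposer offers the other exactly their discounted continuation value.
If the seller keeps x when proposing and the buyer keeps y when proposing, then x = 600 − 0.78y and y = 600 − 0.57x.
Solving: x = 600(1 − 0.78) / (1 − 0.57·0.78) = 132 / 0.5554 ≈ 237.6665.
The buyer gets 600 − 237.6665 ≈ 362.3335.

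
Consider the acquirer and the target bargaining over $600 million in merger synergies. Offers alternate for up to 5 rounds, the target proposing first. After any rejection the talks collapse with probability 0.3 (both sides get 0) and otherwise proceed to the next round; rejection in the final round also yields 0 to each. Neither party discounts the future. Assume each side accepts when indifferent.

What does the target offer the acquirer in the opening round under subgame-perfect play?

187.74

By backward induction:
Round 5 (the target proposes): rejection yields 0 for the acquirer; the target offers 0 and keeps 600.
Round 4 (the acquirer proposes): rejecting gives the target an expected 0.7 × 600 = 420; the acquirer offers that and keeps 180.
Round 3 (the target proposes): rejecting gives the acquirer an expected 0.7 × 180 = 126. The target offers 126 and keeps 600 − 126 = 474.
Round 2 (the acquirer proposes): rejecting gives the target an expected 0.7 × 474 = 331.8, so the acquirer offers 331.8, keeping 268.2.
Round 1 (the target proposes): rejecting gives the acquirer an expected 0.7 × 268.2 = 187.74. The target offers 187.74 and keeps 600 − 187.74 = 412.26.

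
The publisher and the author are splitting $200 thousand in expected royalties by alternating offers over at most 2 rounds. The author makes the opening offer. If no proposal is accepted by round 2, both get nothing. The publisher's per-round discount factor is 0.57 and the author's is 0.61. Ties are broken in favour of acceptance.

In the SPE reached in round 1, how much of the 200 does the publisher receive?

Round 2 (the publisher proposes): rejection yields 0 for the author; the publisher offers 0 and keeps 200.
Round 1 (the author proposes): the publisher can get 200 next round, worth 0.57 × 200 = 114 now; the author offers that and keeps 86.

114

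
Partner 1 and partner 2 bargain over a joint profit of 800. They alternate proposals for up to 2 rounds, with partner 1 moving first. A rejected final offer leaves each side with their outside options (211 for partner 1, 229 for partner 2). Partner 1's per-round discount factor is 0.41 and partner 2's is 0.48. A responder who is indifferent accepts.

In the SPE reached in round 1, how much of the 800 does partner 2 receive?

282.72

Round 2 (partner 2 proposes): partner 1 gets 211 if talks fail, so partner 2 offers 211 and keeps 589.
Round 1 (partner 1 proposes): partner 2 can get 589 next round, worth 0.48 × 589 = 282.72 now, so partner 1 offers 282.72, keeping 517.28.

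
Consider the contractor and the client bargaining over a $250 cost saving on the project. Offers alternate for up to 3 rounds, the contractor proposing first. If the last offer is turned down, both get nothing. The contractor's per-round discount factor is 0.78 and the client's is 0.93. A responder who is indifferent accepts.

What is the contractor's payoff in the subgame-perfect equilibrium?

198.85

Solve by backward induction from round 3.
Round 3 (the contractor proposes): the client will accept anything ≥ 0, so the contractor offers 0 and keeps 250.
Round 2 (the client proposes): the contractor can get 250 next round, worth 0.78 × 250 = 195 now. The client offers 195 and keeps 250 − 195 = 55.
Round 1 (the contractor proposes): the client can get 55 next round, worth 0.93 × 55 = 51.15 now; the contractor offers that and keeps 198.85.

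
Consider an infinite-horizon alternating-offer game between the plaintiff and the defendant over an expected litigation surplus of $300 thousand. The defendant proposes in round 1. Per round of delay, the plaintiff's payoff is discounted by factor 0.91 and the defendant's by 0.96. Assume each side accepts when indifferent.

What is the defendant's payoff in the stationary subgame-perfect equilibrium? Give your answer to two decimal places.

Let x be the defendant's share when the defendant proposes and y be the plaintiff's share when the plaintiff proposes.
The plaintiff accepts iff offered ≥ 0.91·y, so x = 300 − 0.91y. Symmetrically y = 300 − 0.96x.
Substituting: x = 300 − 0.91(300 − 0.96x), giving x(1 − 0.96·0.91) = 300(1 − 0.91).
So x = 300 × 0.09 / 0.1264 ≈ 213.6076, and the plaintiff receives 300 − x ≈ 86.3924.

213.61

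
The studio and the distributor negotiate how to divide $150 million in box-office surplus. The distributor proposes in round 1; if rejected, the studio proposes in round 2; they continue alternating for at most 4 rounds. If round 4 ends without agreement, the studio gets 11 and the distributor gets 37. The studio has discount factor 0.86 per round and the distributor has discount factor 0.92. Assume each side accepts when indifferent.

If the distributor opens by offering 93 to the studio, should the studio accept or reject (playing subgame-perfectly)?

Work out the studio's continuation value if the offer is rejected.
Round 4 (the studio proposes): the distributor gets 37 if talks fail, so the studio offers 37 and keeps 113.
Round 3 (the distributor proposes): the studio can get 113 next round, worth 0.86 × 113 = 97.18 now, so the distributor offers 97.18, keeping 52.82.
Round 2 (the studio proposes): the distributor can get 52.82 next round, worth 0.92 × 52.82 = 48.5944 now; the studio offers that and keeps 101.4056.
So by rejecting in round 1, the studio gets 101.4056 next round, worth 0.86 × 101.4056 = 87.208816 now.
Offer 93 ≥ 87.208816, so the studio accepts.

Accept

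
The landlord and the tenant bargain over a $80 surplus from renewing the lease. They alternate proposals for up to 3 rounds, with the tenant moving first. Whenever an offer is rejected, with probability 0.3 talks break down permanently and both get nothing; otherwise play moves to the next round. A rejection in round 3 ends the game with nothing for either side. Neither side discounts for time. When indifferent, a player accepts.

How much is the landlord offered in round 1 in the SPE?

Round 3 (the tenant proposes): rejection yields 0 for the landlord; the tenant offers 0 and keeps 80.
Round 2 (the landlord proposes): rejecting gives the tenant an expected 0.7 × 80 = 56; the landlord offers that and keeps 24.
Round 1 (the tenant proposes): rejecting gives the landlord an expected 0.7 × 24 = 16.8. The tenant offers 16.8 and keeps 80 − 16.8 = 63.2.

16.8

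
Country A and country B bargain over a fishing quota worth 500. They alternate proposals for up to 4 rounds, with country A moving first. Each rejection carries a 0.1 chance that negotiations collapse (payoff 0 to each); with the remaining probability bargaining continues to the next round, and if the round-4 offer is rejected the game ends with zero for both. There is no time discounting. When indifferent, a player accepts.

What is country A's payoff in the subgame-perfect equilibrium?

Round 4 (country B proposes): country A will accept anything ≥ 0, so country B offers 0 and keeps 500.
Round 3 (country A proposes): rejecting gives country B an expected 0.9 × 500 = 450; country A offers that and keeps 50.
Round 2 (country B proposes): rejecting gives country A an expected 0.9 × 50 = 45; country B offers that and keeps 455.
Round 1 (country A proposes): rejecting gives country B an expected 0.9 × 455 = 409.5; country A offers that and keeps 90.5.

90.5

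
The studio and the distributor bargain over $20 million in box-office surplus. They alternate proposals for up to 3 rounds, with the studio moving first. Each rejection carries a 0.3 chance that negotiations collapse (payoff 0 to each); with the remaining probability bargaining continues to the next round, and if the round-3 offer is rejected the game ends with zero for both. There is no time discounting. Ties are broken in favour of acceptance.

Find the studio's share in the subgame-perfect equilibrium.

Round 3 (the studio proposes): rejection yields 0 for the distributor; the studio offers 0 and keeps 20.
Round 2 (the distributor proposes): rejecting gives the studio an expected 0.7 × 20 = 14. The distributor offers 14 and keeps 20 − 14 = 6.
Round 1 (the studio proposes): rejecting gives the distributor an expected 0.7 × 6 = 4.2; the studio offers that and keeps 15.8.

15.8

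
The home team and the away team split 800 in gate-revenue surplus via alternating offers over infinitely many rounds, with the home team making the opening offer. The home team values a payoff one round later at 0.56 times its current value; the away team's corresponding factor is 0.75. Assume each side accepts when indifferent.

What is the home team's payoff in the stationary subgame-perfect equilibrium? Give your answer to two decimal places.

When the home team proposes, the away team accepts any offer worth at least 0.75 times what the away team would get by proposing next round; and vice versa.
This gives x = 800 − 0.75y and y = 800 − 0.56x, where x and y are each side's share when it proposes.
Hence (1 − 0.75·0.56)x = 800(1 − 0.75), i.e. 0.58·x = 200.
x ≈ 344.8276; the away team's share is 800 − x ≈ 455.1724.

344.83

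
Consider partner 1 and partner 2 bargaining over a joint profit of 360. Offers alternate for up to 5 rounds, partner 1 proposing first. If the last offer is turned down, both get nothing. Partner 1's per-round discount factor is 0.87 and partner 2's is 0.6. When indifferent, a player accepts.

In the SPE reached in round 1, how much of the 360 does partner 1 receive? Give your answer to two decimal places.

317.26

Round 5 (partner 1 proposes): partner 2 will accept anything ≥ 0, so partner 1 offers 0 and keeps 360.
Round 4 (partner 2 proposes): partner 1 can get 360 next round, worth 0.87 × 360 = 313.2 now; partner 2 offers that and keeps 46.8.
Round 3 (partner 1 proposes): partner 2 can get 46.8 next round, worth 0.6 × 46.8 = 28.08 now; partner 1 offers that and keeps 331.92.
Round 2 (partner 2 proposes): partner 1 can get 331.92 next round, worth 0.87 × 331.92 = 288.7704 now; partner 2 offers that and keeps 71.2296.
Round 1 (partner 1 proposes): partner 2 can get 71.2296 next round, worth 0.6 × 71.2296 = 42.73776 now. Partner 1 offers 42.73776 and keeps 360 − 42.73776 = 317.26224.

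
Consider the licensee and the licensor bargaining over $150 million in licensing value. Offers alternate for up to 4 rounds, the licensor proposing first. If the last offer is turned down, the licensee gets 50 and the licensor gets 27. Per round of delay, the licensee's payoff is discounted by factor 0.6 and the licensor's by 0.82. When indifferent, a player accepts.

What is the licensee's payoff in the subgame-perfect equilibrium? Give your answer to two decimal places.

52.51

Work backward from the last round.
Round 4 (the licensee proposes): the licensor gets 27 if talks fail, so the licensee offers 27 and keeps 123.
Round 3 (the licensor proposes): the licensee can get 123 next round, worth 0.6 × 123 = 73.8 now, so the licensor offers 73.8, keeping 76.2.
Round 2 (the licensee proposes): the licensor can get 76.2 next round, worth 0.82 × 76.2 = 62.484 now. The licensee offers 62.484 and keeps 150 − 62.484 = 87.516.
Round 1 (the licensor proposes): the licensee can get 87.516 next round, worth 0.6 × 87.516 = 52.5096 now, so the licensor offers 52.5096, keeping 97.4904.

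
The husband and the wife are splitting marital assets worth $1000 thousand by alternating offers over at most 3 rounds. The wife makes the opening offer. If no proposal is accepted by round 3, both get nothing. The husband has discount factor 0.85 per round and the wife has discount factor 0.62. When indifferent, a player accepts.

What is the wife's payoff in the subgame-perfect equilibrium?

Round 3 (the wife proposes): the husband will accept anything ≥ 0, so the wife offers 0 and keeps 1000.
Round 2 (the husband proposes): the wife can get 1000 next round, worth 0.62 × 1000 = 620 now. The husband offers 620 and keeps 1000 − 620 = 380.
Round 1 (the wife proposes): the husband can get 380 next round, worth 0.85 × 380 = 323 now; the wife offers that and keeps 677.

677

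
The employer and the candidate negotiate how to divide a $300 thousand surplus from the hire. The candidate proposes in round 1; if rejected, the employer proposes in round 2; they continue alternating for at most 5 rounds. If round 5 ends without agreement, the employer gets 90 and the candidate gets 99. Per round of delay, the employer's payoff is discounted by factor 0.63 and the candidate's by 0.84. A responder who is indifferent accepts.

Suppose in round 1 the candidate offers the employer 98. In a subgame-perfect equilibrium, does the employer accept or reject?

Round 5 (the candidate proposes): the employer gets 90 if talks fail, so the candidate offers 90 and keeps 210.
Round 4 (the employer proposes): the candidate can get 210 next round, worth 0.84 × 210 = 176.4 now; the employer offers that and keeps 123.6.
Round 3 (the candidate proposes): the employer can get 123.6 next round, worth 0.63 × 123.6 = 77.868 now, so the candidate offers 77.868, keeping 222.132.
Round 2 (the employer proposes): the candidate can get 222.132 next round, worth 0.84 × 222.132 = 186.59088 now; the employer offers that and keeps 113.40912.
So by rejecting in round 1, the employer gets 113.40912 next round, worth 0.63 × 113.40912 = 71.4477456 now.
Offer 98 ≥ 71.4477456, so the employer accepts.

Accept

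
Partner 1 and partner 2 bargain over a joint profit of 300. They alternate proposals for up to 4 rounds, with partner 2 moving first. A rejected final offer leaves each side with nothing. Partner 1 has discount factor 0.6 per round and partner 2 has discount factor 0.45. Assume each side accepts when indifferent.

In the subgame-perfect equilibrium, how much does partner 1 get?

Round 4 (partner 1 proposes): rejection yields 0 for partner 2; partner 1 offers 0 and keeps 300.
Round 3 (partner 2 proposes): partner 1 can get 300 next round, worth 0.6 × 300 = 180 now, so partner 2 offers 180, keeping 120.
Round 2 (partner 1 proposes): partner 2 can get 120 next round, worth 0.45 × 120 = 54 now; partner 1 offers that and keeps 246.
Round 1 (partner 2 proposes): partner 1 can get 246 next round, worth 0.6 × 246 = 147.6 now; partner 2 offers that and keeps 152.4.

147.6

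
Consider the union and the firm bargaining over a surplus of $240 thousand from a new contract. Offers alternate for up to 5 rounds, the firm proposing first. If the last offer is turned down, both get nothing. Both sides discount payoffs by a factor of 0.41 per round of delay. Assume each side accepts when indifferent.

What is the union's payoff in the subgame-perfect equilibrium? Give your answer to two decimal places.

Work backward from the last round.
Round 5 (the firm proposes): rejection yields 0 for the union; the firm offers 0 and keeps 240.
Round 4 (the union proposes): the firm can get 240 next round, worth 0.41 × 240 = 98.4 now; the union offers that and keeps 141.6.
Round 3 (the firm proposes): the union can get 141.6 next round, worth 0.41 × 141.6 = 58.056 now, so the firm offers 58.056, keeping 181.944.
Round 2 (the union proposes): the firm can get 181.944 next round, worth 0.41 × 181.944 = 74.59704 now; the union offers that and keeps 165.40296.
Round 1 (the firm proposes): the union can get 165.40296 next round, worth 0.41 × 165.40296 = 67.8152136 now. The firm offers 67.8152136 and keeps 240 − 67.8152136 = 172.1847864.

67.82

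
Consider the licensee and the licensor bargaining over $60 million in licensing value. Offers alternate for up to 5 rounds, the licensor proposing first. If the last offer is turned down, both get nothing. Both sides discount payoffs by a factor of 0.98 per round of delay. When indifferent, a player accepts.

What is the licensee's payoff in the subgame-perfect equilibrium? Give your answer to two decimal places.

2.31

Round 5 (the licensor proposes): rejection yields 0 for the licensee; the licensor offers 0 and keeps 60.
Round 4 (the licensee proposes): the licensor can get 60 next round, worth 0.98 × 60 = 58.8 now, so the licensee offers 58.8, keeping 1.2.
Round 3 (the licensor proposes): the licensee can get 1.2 next round, worth 0.98 × 1.2 = 1.176 now; the licensor offers that and keeps 58.824.
Round 2 (the licensee proposes): the licensor can get 58.824 next round, worth 0.98 × 58.824 = 57.64752 now. The licensee offers 57.64752 and keeps 60 − 57.64752 = 2.35248.
Round 1 (the licensor proposes): the licensee can get 2.35248 next round, worth 0.98 × 2.35248 = 2.3054304 now; the licensor offers that and keeps 57.6945696.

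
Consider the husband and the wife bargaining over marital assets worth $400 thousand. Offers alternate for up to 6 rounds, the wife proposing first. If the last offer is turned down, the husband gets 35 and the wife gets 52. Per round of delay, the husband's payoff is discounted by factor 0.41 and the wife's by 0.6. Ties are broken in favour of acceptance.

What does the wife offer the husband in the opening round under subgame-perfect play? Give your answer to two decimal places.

Round 6 (the husband proposes): the wife gets 52 if talks fail, so the husband offers 52 and keeps 348.
Round 5 (the wife proposes): the husband can get 348 next round, worth 0.41 × 348 = 142.68 now. The wife offers 142.68 and keeps 400 − 142.68 = 257.32.
Round 4 (the husband proposes): the wife can get 257.32 next round, worth 0.6 × 257.32 = 154.392 now. The husband offers 154.392 and keeps 400 − 154.392 = 245.608.
Round 3 (the wife proposes): the husband can get 245.608 next round, worth 0.41 × 245.608 = 100.69928 now; the wife offers that and keeps 299.30072.
Round 2 (the husband proposes): the wife can get 299.30072 next round, worth 0.6 × 299.30072 = 179.580432 now. The husband offers 179.580432 and keeps 400 − 179.580432 = 220.419568.
Round 1 (the wife proposes): the husband can get 220.419568 next round, worth 0.41 × 220.419568 = 90.37202288 now, so the wife offers 90.37202288, keeping 309.62797712.

90.37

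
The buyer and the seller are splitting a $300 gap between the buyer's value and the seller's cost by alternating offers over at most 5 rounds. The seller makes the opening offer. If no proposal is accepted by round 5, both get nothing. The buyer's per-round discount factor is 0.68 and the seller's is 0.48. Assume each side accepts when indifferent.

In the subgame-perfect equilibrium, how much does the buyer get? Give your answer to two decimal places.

Round 5 (the seller proposes): rejection yields 0 for the buyer; the seller offers 0 and keeps 300.
Round 4 (the buyer proposes): the seller can get 300 next round, worth 0.48 × 300 = 144 now. The buyer offers 144 and keeps 300 − 144 = 156.
Round 3 (the seller proposes): the buyer can get 156 next round, worth 0.68 × 156 = 106.08 now, so the seller offers 106.08, keeping 193.92.
Round 2 (the buyer proposes): the seller can get 193.92 next round, worth 0.48 × 193.92 = 93.0816 now; the buyer offers that and keeps 206.9184.
Round 1 (the seller proposes): the buyer can get 206.9184 next round, worth 0.68 × 206.9184 = 140.704512 now, so the seller offers 140.704512, keeping 159.295488.

140.70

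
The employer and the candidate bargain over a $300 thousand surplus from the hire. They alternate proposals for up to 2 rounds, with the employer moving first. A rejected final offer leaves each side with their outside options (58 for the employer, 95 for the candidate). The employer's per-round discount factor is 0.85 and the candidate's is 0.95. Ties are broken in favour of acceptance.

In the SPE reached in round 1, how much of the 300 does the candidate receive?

229.9

Round 2 (the candidate proposes): the employer gets 58 if talks fail, so the candidate offers 58 and keeps 242.
Round 1 (the employer proposes): the candidate can get 242 next round, worth 0.95 × 242 = 229.9 now, so the employer offers 229.9, keeping 70.1.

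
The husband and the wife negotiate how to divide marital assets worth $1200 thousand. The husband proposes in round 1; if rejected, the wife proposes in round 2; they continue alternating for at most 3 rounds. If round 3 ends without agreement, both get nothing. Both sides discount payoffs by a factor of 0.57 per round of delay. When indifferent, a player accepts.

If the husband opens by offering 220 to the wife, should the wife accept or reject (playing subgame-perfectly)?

Work out the wife's continuation value if the offer is rejected.
Round 3 (the husband proposes): rejection yields 0 for the wife; the husband offers 0 and keeps 1200.
Round 2 (the wife proposes): the husband can get 1200 next round, worth 0.57 × 1200 = 684 now, so the wife offers 684, keeping 516.
So by rejecting in round 1, the wife gets 516 next round, worth 0.57 × 516 = 294.12 now.
Offer 220 < 294.12, so the wife rejects.

Reject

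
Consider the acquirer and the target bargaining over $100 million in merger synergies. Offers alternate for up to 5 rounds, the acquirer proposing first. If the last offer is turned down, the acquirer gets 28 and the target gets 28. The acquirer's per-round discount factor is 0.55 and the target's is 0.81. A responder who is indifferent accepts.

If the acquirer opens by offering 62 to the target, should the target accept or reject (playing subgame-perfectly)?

Accept

Round 5 (the acquirer proposes): the target gets 28 if talks fail, so the acquirer offers 28 and keeps 72.
Round 4 (the target proposes): the acquirer can get 72 next round, worth 0.55 × 72 = 39.6 now; the target offers that and keeps 60.4.
Round 3 (the acquirer proposes): the target can get 60.4 next round, worth 0.81 × 60.4 = 48.924 now, so the acquirer offers 48.924, keeping 51.076.
Round 2 (the target proposes): the acquirer can get 51.076 next round, worth 0.55 × 51.076 = 28.0918 now. The target offers 28.0918 and keeps 100 − 28.0918 = 71.9082.
So by rejecting in round 1, the target gets 71.9082 next round, worth 0.81 × 71.9082 = 58.245642 now.
Offer 62 ≥ 58.245642, so the target accepts.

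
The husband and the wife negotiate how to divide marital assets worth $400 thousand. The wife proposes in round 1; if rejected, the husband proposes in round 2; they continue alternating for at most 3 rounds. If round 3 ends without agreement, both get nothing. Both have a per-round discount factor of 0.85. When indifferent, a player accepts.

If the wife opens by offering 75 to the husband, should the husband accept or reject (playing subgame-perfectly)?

Accept

Work out the husband's continuation value if the offer is rejected.
Round 3 (the wife proposes): rejection yields 0 for the husband; the wife offers 0 and keeps 400.
Round 2 (the husband proposes): the wife can get 400 next round, worth 0.85 × 400 = 340 now; the husband offers that and keeps 60.
So by rejecting in round 1, the husband gets 60 next round, worth 0.85 × 60 = 51 now.
Offer 75 ≥ 51, so the husband accepts.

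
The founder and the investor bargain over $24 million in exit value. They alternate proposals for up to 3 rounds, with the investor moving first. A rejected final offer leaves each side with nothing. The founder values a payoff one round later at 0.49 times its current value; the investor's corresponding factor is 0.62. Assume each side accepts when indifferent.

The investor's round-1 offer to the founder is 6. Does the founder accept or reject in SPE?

Accept

Work out the founder's continuation value if the offer is rejected.
Round 3 (the investor proposes): the founder will accept anything ≥ 0, so the investor offers 0 and keeps 24.
Round 2 (the founder proposes): the investor can get 24 next round, worth 0.62 × 24 = 14.88 now. The founder offers 14.88 and keeps 24 − 14.88 = 9.12.
So by rejecting in round 1, the founder gets 9.12 next round, worth 0.49 × 9.12 = 4.4688 now.
Offer 6 ≥ 4.4688, so the founder accepts.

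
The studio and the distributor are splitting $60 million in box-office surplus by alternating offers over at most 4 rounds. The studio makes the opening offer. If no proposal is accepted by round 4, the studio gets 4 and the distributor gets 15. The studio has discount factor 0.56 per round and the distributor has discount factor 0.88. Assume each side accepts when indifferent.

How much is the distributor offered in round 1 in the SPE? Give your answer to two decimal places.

Work backward from the last round.
Round 4 (the distributor proposes): the studio gets 4 if talks fail, so the distributor offers 4 and keeps 56.
Round 3 (the studio proposes): the distributor can get 56 next round, worth 0.88 × 56 = 49.28 now; the studio offers that and keeps 10.72.
Round 2 (the distributor proposes): the studio can get 10.72 next round, worth 0.56 × 10.72 = 6.0032 now, so the distributor offers 6.0032, keeping 53.9968.
Round 1 (the studio proposes): the distributor can get 53.9968 next round, worth 0.88 × 53.9968 = 47.517184 now, so the studio offers 47.517184, keeping 12.482816.

47.52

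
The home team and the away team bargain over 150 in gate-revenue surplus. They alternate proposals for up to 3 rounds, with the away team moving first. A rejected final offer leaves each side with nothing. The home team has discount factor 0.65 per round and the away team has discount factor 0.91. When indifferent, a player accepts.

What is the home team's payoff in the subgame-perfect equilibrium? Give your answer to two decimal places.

8.78

Round 3 (the away team proposes): rejection yields 0 for the home team; the away team offers 0 and keeps 150.
Round 2 (the home team proposes): the away team can get 150 next round, worth 0.91 × 150 = 136.5 now; the home team offers that and keeps 13.5.
Round 1 (the away team proposes): the home team can get 13.5 next round, worth 0.65 × 13.5 = 8.775 now. The away team offers 8.775 and keeps 150 − 8.775 = 141.225.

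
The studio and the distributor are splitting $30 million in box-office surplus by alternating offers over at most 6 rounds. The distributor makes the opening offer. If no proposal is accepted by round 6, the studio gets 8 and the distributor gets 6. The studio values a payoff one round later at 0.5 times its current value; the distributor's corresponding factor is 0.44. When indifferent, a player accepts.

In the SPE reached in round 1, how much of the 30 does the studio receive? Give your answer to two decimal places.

Round 6 (the studio proposes): the distributor gets 6 if talks fail, so the studio offers 6 and keeps 24.
Round 5 (the distributor proposes): the studio can get 24 next round, worth 0.5 × 24 = 12 now, so the distributor offers 12, keeping 18.
Round 4 (the studio proposes): the distributor can get 18 next round, worth 0.44 × 18 = 7.92 now. The studio offers 7.92 and keeps 30 − 7.92 = 22.08.
Round 3 (the distributor proposes): the studio can get 22.08 next round, worth 0.5 × 22.08 = 11.04 now, so the distributor offers 11.04, keeping 18.96.
Round 2 (the studio proposes): the distributor can get 18.96 next round, worth 0.44 × 18.96 = 8.3424 now; the studio offers that and keeps 21.6576.
Round 1 (the distributor proposes): the studio can get 21.6576 next round, worth 0.5 × 21.6576 = 10.8288 now, so the distributor offers 10.8288, keeping 19.1712.

10.83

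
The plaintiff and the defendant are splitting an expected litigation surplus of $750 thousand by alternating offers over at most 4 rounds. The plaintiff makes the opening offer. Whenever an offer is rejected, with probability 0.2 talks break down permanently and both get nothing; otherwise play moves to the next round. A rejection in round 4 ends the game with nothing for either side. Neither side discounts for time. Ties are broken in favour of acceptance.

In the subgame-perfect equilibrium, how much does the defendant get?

504

By backward induction:
Round 4 (the defendant proposes): rejection yields 0 for the plaintiff; the defendant offers 0 and keeps 750.
Round 3 (the plaintiff proposes): rejecting gives the defendant an expected 0.8 × 750 = 600, so the plaintiff offers 600, keeping 150.
Round 2 (the defendant proposes): rejecting gives the plaintiff an expected 0.8 × 150 = 120. The defendant offers 120 and keeps 750 − 120 = 630.
Round 1 (the plaintiff proposes): rejecting gives the defendant an expected 0.8 × 630 = 504. The plaintiff offers 504 and keeps 750 − 504 = 246.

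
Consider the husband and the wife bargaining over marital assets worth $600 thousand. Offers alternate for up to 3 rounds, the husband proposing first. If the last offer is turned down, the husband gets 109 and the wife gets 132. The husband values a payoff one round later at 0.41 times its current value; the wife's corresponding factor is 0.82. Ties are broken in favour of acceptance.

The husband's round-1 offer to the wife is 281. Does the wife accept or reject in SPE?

Reject

Round 3 (the husband proposes): the wife gets 132 if talks fail, so the husband offers 132 and keeps 468.
Round 2 (the wife proposes): the husband can get 468 next round, worth 0.41 × 468 = 191.88 now, so the wife offers 191.88, keeping 408.12.
So by rejecting in round 1, the wife gets 408.12 next round, worth 0.82 × 408.12 = 334.6584 now.
Offer 281 < 334.6584, so the wife rejects.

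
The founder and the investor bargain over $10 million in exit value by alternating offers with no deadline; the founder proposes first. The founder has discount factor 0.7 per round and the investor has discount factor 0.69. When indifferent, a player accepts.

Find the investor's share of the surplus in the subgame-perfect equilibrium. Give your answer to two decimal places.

In a stationary SPE each proposer offers the other exactly their discounted continuation value.
If the founder keeps x when proposing and the investor keeps y when proposing, then x = 10 − 0.69y and y = 10 − 0.7x.
Solving: x = 10(1 − 0.69) / (1 − 0.7·0.69) = 3.1 / 0.517 ≈ 5.9961.
The investor gets 10 − 5.9961 ≈ 4.0039.

4.00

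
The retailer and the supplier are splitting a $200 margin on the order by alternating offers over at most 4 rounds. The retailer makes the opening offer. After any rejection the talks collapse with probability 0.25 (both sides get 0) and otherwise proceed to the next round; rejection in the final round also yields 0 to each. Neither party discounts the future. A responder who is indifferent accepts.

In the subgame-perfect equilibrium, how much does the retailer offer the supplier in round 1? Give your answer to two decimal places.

121.88

Round 4 (the supplier proposes): rejection yields 0 for the retailer; the supplier offers 0 and keeps 200.
Round 3 (the retailer proposes): rejecting gives the supplier an expected 0.75 × 200 = 150, so the retailer offers 150, keeping 50.
Round 2 (the supplier proposes): rejecting gives the retailer an expected 0.75 × 50 = 37.5. The supplier offers 37.5 and keeps 200 − 37.5 = 162.5.
Round 1 (the retailer proposes): rejecting gives the supplier an expected 0.75 × 162.5 = 121.875, so the retailer offers 121.875, keeping 78.125.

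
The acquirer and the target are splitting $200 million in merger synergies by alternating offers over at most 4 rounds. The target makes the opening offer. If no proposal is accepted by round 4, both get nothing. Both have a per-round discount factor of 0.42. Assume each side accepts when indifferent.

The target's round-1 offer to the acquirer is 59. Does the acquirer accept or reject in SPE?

Work out the acquirer's continuation value if the offer is rejected.
Round 4 (the acquirer proposes): rejection yields 0 for the target; the acquirer offers 0 and keeps 200.
Round 3 (the target proposes): the acquirer can get 200 next round, worth 0.42 × 200 = 84 now; the target offers that and keeps 116.
Round 2 (the acquirer proposes): the target can get 116 next round, worth 0.42 × 116 = 48.72 now; the acquirer offers that and keeps 151.28.
So by rejecting in round 1, the acquirer gets 151.28 next round, worth 0.42 × 151.28 = 63.5376 now.
Offer 59 < 63.5376, so the acquirer rejects.

Reject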